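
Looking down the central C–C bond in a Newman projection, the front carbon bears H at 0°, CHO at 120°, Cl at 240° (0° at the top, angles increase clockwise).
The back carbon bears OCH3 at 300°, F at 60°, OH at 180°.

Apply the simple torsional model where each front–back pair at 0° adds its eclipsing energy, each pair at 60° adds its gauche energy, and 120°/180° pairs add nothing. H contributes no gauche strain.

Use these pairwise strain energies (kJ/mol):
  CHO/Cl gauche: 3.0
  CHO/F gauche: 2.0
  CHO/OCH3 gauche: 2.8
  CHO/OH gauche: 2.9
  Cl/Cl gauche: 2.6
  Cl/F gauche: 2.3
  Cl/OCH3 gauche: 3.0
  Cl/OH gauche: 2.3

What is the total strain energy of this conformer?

10.2 kJ/mol

This conformer is staggered. CHO at 120° is gauche with F at 60° (2.0); CHO at 120° is gauche with OH at 180° (2.9); Cl at 240° is gauche with OCH3 at 300° (3.0); Cl at 240° is gauche with OH at 180° (2.3). Total 10.2 kJ/mol.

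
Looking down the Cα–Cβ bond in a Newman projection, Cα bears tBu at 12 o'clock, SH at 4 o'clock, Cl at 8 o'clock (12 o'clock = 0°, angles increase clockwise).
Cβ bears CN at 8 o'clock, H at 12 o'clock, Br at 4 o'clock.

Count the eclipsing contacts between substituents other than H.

2

Non-H eclipsing pairs: SH(120°)/Br(120°); Cl(240°)/CN(240°) — 2 interactions.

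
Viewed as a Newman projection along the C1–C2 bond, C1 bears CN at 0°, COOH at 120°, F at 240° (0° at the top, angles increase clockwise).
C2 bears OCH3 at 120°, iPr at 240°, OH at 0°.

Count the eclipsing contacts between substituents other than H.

3

Non-H eclipsing pairs: CN(0°)/OH(0°); COOH(120°)/OCH3(120°); F(240°)/iPr(240°) — 3 interactions.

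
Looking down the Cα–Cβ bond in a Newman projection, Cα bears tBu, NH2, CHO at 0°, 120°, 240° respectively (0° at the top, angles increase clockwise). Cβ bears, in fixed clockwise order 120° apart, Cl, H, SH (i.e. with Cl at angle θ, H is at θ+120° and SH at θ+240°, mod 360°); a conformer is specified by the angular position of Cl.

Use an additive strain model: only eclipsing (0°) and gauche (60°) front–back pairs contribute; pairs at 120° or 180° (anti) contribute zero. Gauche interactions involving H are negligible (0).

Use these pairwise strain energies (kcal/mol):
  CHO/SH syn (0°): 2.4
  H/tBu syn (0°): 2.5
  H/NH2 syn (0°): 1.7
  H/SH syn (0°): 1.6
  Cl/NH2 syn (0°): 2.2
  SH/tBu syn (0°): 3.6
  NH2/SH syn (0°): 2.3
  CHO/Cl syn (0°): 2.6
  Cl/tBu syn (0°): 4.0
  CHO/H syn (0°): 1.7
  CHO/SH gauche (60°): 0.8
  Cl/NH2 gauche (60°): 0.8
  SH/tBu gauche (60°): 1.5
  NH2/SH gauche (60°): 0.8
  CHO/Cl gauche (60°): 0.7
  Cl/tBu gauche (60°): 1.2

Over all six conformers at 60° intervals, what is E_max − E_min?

Cl at 0° is eclipsed. tBu at 0° is eclipsed with Cl at 0° (4.0); NH2 at 120° is eclipsed with H at 120° (1.7); CHO at 240° is eclipsed with SH at 240° (2.4). Total 8.1 kcal/mol.
Cl at 60° is staggered. tBu at 0° is gauche with Cl at 60° (1.2); tBu at 0° is gauche with SH at 300° (1.5); NH2 at 120° is gauche with Cl at 60° (0.8); CHO at 240° is gauche with SH at 300° (0.8). Total 4.3 kcal/mol.
Cl at 120° is eclipsed. tBu at 0° is eclipsed with SH at 0° (3.6); NH2 at 120° is eclipsed with Cl at 120° (2.2); CHO at 240° is eclipsed with H at 240° (1.7). Total 7.5 kcal/mol.
Cl at 180° is staggered. tBu at 0° is gauche with SH at 60° (1.5); NH2 at 120° is gauche with Cl at 180° (0.8); NH2 at 120° is gauche with SH at 60° (0.8); CHO at 240° is gauche with Cl at 180° (0.7). Total 3.8 kcal/mol.
Cl at 240° is eclipsed. tBu at 0° is eclipsed with H at 0° (2.5); NH2 at 120° is eclipsed with SH at 120° (2.3); CHO at 240° is eclipsed with Cl at 240° (2.6). Total 7.4 kcal/mol.
Cl at 300° is staggered. tBu at 0° is gauche with Cl at 300° (1.2); NH2 at 120° is gauche with SH at 180° (0.8); CHO at 240° is gauche with Cl at 300° (0.7); CHO at 240° is gauche with SH at 180° (0.8). Total 3.5 kcal/mol.
Max at 0° (8.1 kcal/mol), min at 300° (3.5 kcal/mol); barrier = 4.6 kcal/mol.

4.6 kcal/mol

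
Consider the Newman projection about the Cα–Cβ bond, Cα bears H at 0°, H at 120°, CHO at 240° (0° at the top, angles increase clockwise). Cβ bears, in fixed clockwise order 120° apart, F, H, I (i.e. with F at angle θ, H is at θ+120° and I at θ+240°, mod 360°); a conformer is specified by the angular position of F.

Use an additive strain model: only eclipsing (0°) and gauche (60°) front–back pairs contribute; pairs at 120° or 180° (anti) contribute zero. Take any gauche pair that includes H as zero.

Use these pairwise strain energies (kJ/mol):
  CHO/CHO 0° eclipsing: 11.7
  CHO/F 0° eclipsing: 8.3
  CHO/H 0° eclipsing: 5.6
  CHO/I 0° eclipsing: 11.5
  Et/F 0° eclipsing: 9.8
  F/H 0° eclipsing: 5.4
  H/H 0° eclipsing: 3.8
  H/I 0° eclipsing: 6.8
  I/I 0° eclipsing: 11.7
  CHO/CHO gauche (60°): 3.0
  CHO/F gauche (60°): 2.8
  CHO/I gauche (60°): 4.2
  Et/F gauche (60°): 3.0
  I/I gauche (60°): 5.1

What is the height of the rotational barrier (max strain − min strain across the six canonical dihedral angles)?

F at 0° (eclipsed): H–F eclipsed, H–H eclipsed, CHO–I eclipsed; 5.4 + 3.8 + 11.5 = 20.7 kJ/mol.
F at 60° (staggered): CHO–I gauche; 4.2 = 4.2 kJ/mol.
F at 120° (eclipsed): H–I eclipsed, H–F eclipsed, CHO–H eclipsed; 6.8 + 5.4 + 5.6 = 17.8 kJ/mol.
F at 180° (staggered): CHO–F gauche; 2.8 = 2.8 kJ/mol.
F at 240° (eclipsed): H–H eclipsed, H–I eclipsed, CHO–F eclipsed; 3.8 + 6.8 + 8.3 = 18.9 kJ/mol.
F at 300° (staggered): CHO–F gauche, CHO–I gauche; 2.8 + 4.2 = 7.0 kJ/mol.
Max at 0° (20.7 kJ/mol), min at 180° (2.8 kJ/mol); barrier = 17.9 kJ/mol.

17.9 kJ/mol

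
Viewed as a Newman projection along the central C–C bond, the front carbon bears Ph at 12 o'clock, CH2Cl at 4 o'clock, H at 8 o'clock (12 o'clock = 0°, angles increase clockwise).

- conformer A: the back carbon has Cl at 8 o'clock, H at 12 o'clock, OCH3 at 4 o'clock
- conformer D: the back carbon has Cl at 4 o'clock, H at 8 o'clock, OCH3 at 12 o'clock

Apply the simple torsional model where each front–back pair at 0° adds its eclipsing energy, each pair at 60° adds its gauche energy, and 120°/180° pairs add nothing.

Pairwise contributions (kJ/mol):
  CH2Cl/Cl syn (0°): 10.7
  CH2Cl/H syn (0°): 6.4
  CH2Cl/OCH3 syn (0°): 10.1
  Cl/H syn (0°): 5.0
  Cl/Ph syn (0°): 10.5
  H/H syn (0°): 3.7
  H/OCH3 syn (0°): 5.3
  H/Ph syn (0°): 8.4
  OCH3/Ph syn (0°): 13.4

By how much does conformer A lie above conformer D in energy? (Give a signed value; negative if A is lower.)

A (eclipsed): Ph(0°)/H(0°) eclipsed 8.4; CH2Cl(120°)/OCH3(120°) eclipsed 10.1; H(240°)/Cl(240°) eclipsed 5.0 → 23.5 kJ/mol.
D (eclipsed): Ph(0°)/OCH3(0°) eclipsed 13.4; CH2Cl(120°)/Cl(120°) eclipsed 10.7; H(240°)/H(240°) eclipsed 3.7 → 27.8 kJ/mol.
E(A) − E(D) = 23.5 − 27.8 = -4.3 kJ/mol.

-4.3 kJ/mol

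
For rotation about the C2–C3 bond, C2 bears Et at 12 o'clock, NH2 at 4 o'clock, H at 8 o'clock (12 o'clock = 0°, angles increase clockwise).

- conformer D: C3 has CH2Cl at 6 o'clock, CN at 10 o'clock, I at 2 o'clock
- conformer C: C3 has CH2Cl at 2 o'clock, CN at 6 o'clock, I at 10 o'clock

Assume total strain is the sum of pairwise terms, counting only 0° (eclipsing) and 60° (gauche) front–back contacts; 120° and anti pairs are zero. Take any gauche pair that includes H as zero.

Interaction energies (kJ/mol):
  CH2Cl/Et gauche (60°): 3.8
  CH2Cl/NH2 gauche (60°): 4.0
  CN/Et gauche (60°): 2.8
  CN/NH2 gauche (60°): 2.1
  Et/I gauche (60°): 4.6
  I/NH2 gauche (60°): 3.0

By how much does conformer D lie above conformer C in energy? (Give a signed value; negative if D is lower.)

D is staggered. Et at 0° is gauche with CN at 300° (2.8); Et at 0° is gauche with I at 60° (4.6); NH2 at 120° is gauche with CH2Cl at 180° (4.0); NH2 at 120° is gauche with I at 60° (3.0). Total 14.4 kJ/mol.
C is staggered. Et at 0° is gauche with CH2Cl at 60° (3.8); Et at 0° is gauche with I at 300° (4.6); NH2 at 120° is gauche with CH2Cl at 60° (4.0); NH2 at 120° is gauche with CN at 180° (2.1). Total 14.5 kJ/mol.
E(D) − E(C) = 14.4 − 14.5 = -0.1 kJ/mol.

-0.1 kJ/mol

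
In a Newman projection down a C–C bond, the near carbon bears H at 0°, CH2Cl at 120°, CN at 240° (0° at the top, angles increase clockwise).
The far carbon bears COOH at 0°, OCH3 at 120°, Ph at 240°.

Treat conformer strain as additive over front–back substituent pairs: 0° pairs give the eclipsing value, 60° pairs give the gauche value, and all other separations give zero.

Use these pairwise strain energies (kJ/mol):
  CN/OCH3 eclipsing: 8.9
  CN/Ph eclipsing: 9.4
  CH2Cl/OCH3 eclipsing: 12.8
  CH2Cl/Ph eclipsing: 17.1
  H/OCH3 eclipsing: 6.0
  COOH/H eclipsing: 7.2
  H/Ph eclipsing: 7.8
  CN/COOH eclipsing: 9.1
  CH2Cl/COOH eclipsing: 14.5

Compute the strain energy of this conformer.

This conformer (eclipsed): H(0°)/COOH(0°) eclipsed 7.2; CH2Cl(120°)/OCH3(120°) eclipsed 12.8; CN(240°)/Ph(240°) eclipsed 9.4 → 29.4 kJ/mol.

29.4 kJ/mol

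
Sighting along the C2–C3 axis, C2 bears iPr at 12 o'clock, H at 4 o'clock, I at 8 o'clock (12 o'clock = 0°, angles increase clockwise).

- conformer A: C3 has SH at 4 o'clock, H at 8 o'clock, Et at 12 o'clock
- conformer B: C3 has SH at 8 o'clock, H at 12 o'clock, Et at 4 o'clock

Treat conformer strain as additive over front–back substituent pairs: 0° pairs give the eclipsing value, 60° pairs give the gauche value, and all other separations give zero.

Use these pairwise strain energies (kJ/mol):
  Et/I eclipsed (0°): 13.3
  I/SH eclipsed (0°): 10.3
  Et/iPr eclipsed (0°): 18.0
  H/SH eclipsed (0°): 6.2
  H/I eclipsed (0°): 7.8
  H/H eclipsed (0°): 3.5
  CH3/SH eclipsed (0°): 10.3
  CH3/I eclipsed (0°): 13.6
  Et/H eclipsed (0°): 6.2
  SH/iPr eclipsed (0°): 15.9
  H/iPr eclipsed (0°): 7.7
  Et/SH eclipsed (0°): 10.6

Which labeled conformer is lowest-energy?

B

A (eclipsed): iPr–Et eclipsed, H–SH eclipsed, I–H eclipsed; 18.0 + 6.2 + 7.8 = 32.0 kJ/mol.
B (eclipsed): iPr–H eclipsed, H–Et eclipsed, I–SH eclipsed; 7.7 + 6.2 + 10.3 = 24.2 kJ/mol.
B has the lowest total (24.2 kJ/mol).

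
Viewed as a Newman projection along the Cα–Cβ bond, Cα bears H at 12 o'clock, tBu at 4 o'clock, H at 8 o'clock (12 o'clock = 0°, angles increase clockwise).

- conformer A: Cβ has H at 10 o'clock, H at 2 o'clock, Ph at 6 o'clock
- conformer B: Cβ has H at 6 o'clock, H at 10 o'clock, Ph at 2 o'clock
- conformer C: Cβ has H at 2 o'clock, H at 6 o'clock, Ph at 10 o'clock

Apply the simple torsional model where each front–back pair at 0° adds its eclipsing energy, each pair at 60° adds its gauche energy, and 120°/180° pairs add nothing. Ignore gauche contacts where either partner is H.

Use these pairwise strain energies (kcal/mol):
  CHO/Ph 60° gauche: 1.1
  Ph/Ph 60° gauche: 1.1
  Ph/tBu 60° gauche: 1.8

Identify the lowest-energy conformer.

C

A is staggered. tBu at 120° is gauche with Ph at 180° (1.8). Total 1.8 kcal/mol.
B is staggered. tBu at 120° is gauche with Ph at 60° (1.8). Total 1.8 kcal/mol.
C (staggered): no non-H gauche contacts → 0.0 kcal/mol.
C has the lowest total (0.0 kcal/mol).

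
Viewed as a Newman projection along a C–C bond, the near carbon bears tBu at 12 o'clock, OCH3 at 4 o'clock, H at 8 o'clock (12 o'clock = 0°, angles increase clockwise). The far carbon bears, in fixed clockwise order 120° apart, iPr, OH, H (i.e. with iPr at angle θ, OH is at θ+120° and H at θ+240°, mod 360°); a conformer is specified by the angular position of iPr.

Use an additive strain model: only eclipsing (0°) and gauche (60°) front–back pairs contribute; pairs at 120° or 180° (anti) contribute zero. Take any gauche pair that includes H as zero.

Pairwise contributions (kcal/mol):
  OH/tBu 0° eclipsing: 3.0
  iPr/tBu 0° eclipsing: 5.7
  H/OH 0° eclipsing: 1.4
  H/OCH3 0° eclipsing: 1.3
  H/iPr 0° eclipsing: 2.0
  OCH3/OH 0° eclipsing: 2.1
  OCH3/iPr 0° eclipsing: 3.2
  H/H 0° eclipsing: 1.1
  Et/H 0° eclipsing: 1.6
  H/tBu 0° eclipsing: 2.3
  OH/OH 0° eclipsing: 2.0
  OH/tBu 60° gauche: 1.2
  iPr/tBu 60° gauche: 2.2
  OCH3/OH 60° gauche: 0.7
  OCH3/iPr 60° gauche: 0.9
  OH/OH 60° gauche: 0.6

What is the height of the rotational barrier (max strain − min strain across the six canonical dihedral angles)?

6.8 kcal/mol

iPr at 0° is eclipsed. tBu at 0° is eclipsed with iPr at 0° (5.7); OCH3 at 120° is eclipsed with OH at 120° (2.1); H at 240° is eclipsed with H at 240° (1.1). Total 8.9 kcal/mol.
iPr at 60° is staggered. tBu at 0° is gauche with iPr at 60° (2.2); OCH3 at 120° is gauche with iPr at 60° (0.9); OCH3 at 120° is gauche with OH at 180° (0.7). Total 3.8 kcal/mol.
iPr at 120° is eclipsed. tBu at 0° is eclipsed with H at 0° (2.3); OCH3 at 120° is eclipsed with iPr at 120° (3.2); H at 240° is eclipsed with OH at 240° (1.4). Total 6.9 kcal/mol.
iPr at 180° is staggered. tBu at 0° is gauche with OH at 300° (1.2); OCH3 at 120° is gauche with iPr at 180° (0.9). Total 2.1 kcal/mol.
iPr at 240° is eclipsed. tBu at 0° is eclipsed with OH at 0° (3.0); OCH3 at 120° is eclipsed with H at 120° (1.3); H at 240° is eclipsed with iPr at 240° (2.0). Total 6.3 kcal/mol.
iPr at 300° is staggered. tBu at 0° is gauche with iPr at 300° (2.2); tBu at 0° is gauche with OH at 60° (1.2); OCH3 at 120° is gauche with OH at 60° (0.7). Total 4.1 kcal/mol.
Max at 0° (8.9 kcal/mol), min at 180° (2.1 kcal/mol); barrier = 6.8 kcal/mol.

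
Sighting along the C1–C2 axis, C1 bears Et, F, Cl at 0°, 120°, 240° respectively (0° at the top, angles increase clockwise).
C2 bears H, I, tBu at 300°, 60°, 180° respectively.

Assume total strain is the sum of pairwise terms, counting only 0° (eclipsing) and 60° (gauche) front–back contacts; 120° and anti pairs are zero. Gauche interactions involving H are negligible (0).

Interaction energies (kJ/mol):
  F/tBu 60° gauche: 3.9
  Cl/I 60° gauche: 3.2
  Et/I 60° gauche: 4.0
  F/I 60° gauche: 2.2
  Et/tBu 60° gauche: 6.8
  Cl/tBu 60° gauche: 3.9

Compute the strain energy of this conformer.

This conformer (staggered): Et(0°)/I(60°) gauche 4.0; F(120°)/I(60°) gauche 2.2; F(120°)/tBu(180°) gauche 3.9; Cl(240°)/tBu(180°) gauche 3.9 → 14.0 kJ/mol.

14.0 kJ/mol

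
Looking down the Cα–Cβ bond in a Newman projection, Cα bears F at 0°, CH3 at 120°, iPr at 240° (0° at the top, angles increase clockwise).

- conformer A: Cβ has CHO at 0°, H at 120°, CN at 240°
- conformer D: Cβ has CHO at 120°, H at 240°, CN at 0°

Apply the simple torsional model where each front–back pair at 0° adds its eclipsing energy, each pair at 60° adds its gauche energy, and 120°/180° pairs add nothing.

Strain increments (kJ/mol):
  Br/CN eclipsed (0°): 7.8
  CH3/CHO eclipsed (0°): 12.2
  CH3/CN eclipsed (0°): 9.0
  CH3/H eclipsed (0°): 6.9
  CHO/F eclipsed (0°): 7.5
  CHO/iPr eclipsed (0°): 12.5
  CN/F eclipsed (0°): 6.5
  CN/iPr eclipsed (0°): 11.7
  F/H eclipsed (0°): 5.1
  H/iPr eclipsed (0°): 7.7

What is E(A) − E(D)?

-0.3 kJ/mol

A (eclipsed): F(0°)/CHO(0°) eclipsed 7.5; CH3(120°)/H(120°) eclipsed 6.9; iPr(240°)/CN(240°) eclipsed 11.7 → 26.1 kJ/mol.
D (eclipsed): F(0°)/CN(0°) eclipsed 6.5; CH3(120°)/CHO(120°) eclipsed 12.2; iPr(240°)/H(240°) eclipsed 7.7 → 26.4 kJ/mol.
E(A) − E(D) = 26.1 − 26.4 = -0.3 kJ/mol.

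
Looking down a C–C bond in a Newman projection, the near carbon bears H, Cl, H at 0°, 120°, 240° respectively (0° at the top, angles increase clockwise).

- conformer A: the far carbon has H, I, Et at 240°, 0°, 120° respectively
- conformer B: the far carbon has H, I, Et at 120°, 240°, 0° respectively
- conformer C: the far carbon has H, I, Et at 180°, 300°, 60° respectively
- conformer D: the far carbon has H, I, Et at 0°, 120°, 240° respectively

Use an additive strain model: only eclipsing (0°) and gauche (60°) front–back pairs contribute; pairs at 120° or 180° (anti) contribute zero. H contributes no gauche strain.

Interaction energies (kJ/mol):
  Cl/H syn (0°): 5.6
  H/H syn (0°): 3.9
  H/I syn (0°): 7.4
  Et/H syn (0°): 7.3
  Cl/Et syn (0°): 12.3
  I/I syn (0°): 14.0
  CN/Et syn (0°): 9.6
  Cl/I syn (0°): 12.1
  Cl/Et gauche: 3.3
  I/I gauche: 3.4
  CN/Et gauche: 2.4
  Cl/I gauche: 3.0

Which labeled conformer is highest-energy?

A (eclipsed): H–I eclipsed, Cl–Et eclipsed, H–H eclipsed; 7.4 + 12.3 + 3.9 = 23.6 kJ/mol.
B (eclipsed): H–Et eclipsed, Cl–H eclipsed, H–I eclipsed; 7.3 + 5.6 + 7.4 = 20.3 kJ/mol.
C (staggered): Cl–Et gauche; 3.3 = 3.3 kJ/mol.
D (eclipsed): H–H eclipsed, Cl–I eclipsed, H–Et eclipsed; 3.9 + 12.1 + 7.3 = 23.3 kJ/mol.
A has the highest total (23.6 kJ/mol).

A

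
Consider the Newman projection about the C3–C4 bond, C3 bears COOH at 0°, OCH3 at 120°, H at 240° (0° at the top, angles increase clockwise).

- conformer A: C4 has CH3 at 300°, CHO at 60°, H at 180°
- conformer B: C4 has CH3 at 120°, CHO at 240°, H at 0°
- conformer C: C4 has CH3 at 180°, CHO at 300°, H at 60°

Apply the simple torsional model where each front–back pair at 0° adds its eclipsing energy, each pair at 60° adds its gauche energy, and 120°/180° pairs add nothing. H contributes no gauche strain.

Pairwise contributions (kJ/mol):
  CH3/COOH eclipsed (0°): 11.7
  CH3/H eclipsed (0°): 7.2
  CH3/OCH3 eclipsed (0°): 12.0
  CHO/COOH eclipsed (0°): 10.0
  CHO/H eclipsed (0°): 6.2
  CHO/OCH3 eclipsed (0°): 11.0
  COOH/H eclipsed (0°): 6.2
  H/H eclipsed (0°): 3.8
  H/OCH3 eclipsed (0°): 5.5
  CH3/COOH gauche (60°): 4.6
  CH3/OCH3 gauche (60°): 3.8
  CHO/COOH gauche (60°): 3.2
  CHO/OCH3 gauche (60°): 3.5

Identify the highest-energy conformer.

B

A (staggered): COOH–CH3 gauche, COOH–CHO gauche, OCH3–CHO gauche; 4.6 + 3.2 + 3.5 = 11.3 kJ/mol.
B (eclipsed): COOH–H eclipsed, OCH3–CH3 eclipsed, H–CHO eclipsed; 6.2 + 12.0 + 6.2 = 24.4 kJ/mol.
C (staggered): COOH–CHO gauche, OCH3–CH3 gauche; 3.2 + 3.8 = 7.0 kJ/mol.
B has the highest total (24.4 kJ/mol).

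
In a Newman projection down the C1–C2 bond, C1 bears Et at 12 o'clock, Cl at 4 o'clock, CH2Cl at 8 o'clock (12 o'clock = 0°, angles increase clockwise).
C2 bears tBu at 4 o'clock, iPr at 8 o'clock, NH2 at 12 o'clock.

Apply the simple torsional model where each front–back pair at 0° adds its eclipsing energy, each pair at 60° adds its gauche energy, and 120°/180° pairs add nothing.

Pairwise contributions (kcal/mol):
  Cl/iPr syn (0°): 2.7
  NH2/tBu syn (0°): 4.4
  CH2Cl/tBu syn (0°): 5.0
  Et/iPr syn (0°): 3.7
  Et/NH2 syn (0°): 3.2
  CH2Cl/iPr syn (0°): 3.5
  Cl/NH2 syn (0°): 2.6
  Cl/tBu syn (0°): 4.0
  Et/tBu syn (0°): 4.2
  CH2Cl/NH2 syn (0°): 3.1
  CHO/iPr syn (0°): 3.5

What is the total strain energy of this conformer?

This conformer (eclipsed): Et(0°)/NH2(0°) eclipsed 3.2; Cl(120°)/tBu(120°) eclipsed 4.0; CH2Cl(240°)/iPr(240°) eclipsed 3.5 → 10.7 kcal/mol.

10.7 kcal/mol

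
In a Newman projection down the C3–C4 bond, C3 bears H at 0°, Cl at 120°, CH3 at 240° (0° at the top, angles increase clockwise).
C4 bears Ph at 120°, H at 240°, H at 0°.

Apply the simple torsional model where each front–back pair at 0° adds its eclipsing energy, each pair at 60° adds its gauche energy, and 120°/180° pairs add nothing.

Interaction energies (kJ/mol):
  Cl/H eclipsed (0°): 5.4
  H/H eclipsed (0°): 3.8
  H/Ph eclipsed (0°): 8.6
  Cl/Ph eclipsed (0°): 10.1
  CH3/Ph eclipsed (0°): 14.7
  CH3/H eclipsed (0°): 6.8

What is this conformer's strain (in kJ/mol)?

This conformer (eclipsed): H(0°)/H(0°) eclipsed 3.8; Cl(120°)/Ph(120°) eclipsed 10.1; CH3(240°)/H(240°) eclipsed 6.8 → 20.7 kJ/mol.

20.7 kJ/mol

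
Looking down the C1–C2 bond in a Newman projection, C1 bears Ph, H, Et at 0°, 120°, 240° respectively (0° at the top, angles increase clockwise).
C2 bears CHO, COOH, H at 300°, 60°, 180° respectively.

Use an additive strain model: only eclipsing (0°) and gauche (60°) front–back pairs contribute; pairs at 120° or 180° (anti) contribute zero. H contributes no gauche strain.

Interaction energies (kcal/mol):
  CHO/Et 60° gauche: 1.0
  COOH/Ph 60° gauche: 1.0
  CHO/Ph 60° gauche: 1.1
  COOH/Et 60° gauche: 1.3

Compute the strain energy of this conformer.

3.1 kcal/mol

This conformer (staggered): Ph–CHO gauche, Ph–COOH gauche, Et–CHO gauche; 1.1 + 1.0 + 1.0 = 3.1 kcal/mol.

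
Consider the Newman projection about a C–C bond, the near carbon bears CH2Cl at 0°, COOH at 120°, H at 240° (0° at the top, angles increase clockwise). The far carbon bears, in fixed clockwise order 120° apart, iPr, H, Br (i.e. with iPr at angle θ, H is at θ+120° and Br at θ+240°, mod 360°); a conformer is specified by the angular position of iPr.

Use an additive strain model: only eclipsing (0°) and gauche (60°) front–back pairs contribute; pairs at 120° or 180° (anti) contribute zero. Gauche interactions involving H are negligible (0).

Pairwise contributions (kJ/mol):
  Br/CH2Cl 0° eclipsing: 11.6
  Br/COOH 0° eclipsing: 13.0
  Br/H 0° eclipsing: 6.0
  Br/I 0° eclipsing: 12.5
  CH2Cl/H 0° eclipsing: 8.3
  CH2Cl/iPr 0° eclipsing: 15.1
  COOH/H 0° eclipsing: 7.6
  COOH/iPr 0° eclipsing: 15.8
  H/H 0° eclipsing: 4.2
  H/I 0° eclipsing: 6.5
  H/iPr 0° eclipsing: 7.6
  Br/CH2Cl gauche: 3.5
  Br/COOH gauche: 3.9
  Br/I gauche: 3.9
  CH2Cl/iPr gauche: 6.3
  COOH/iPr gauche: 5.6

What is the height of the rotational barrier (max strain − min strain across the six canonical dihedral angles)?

iPr at 0° (eclipsed): CH2Cl–iPr eclipsed, COOH–H eclipsed, H–Br eclipsed; 15.1 + 7.6 + 6.0 = 28.7 kJ/mol.
iPr at 60° (staggered): CH2Cl–iPr gauche, CH2Cl–Br gauche, COOH–iPr gauche; 6.3 + 3.5 + 5.6 = 15.4 kJ/mol.
iPr at 120° (eclipsed): CH2Cl–Br eclipsed, COOH–iPr eclipsed, H–H eclipsed; 11.6 + 15.8 + 4.2 = 31.6 kJ/mol.
iPr at 180° (staggered): CH2Cl–Br gauche, COOH–iPr gauche, COOH–Br gauche; 3.5 + 5.6 + 3.9 = 13.0 kJ/mol.
iPr at 240° (eclipsed): CH2Cl–H eclipsed, COOH–Br eclipsed, H–iPr eclipsed; 8.3 + 13.0 + 7.6 = 28.9 kJ/mol.
iPr at 300° (staggered): CH2Cl–iPr gauche, COOH–Br gauche; 6.3 + 3.9 = 10.2 kJ/mol.
Max at 120° (31.6 kJ/mol), min at 300° (10.2 kJ/mol); barrier = 21.4 kJ/mol.

21.4 kJ/mol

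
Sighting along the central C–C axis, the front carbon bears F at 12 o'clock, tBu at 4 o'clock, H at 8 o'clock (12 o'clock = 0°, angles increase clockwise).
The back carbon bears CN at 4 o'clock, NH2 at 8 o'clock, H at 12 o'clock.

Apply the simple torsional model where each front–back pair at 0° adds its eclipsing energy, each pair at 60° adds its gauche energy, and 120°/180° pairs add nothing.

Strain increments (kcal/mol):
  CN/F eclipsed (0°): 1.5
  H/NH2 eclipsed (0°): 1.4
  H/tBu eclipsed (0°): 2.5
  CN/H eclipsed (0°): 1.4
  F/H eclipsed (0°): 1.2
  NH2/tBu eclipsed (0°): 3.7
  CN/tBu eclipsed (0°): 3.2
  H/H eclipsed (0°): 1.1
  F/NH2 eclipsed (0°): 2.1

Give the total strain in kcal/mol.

This conformer (eclipsed): F–H eclipsed, tBu–CN eclipsed, H–NH2 eclipsed; 1.2 + 3.2 + 1.4 = 5.8 kcal/mol.

5.8 kcal/mol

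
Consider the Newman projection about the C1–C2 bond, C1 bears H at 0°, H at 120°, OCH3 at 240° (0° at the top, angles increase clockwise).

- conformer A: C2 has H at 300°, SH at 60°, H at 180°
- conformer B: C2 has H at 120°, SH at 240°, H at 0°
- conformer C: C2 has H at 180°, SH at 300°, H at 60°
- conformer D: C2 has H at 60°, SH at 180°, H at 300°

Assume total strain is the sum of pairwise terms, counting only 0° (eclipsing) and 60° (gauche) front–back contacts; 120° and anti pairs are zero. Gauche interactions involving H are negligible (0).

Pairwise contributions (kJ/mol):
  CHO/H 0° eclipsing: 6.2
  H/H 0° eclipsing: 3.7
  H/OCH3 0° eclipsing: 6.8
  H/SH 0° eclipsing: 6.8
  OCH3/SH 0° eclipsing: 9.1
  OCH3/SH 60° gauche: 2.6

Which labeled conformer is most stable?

A (staggered): no non-H gauche contacts → 0.0 kJ/mol.
B (eclipsed): H–H eclipsed, H–H eclipsed, OCH3–SH eclipsed; 3.7 + 3.7 + 9.1 = 16.5 kJ/mol.
C (staggered): OCH3–SH gauche; 2.6 = 2.6 kJ/mol.
D (staggered): OCH3–SH gauche; 2.6 = 2.6 kJ/mol.
A has the lowest total (0.0 kJ/mol).

A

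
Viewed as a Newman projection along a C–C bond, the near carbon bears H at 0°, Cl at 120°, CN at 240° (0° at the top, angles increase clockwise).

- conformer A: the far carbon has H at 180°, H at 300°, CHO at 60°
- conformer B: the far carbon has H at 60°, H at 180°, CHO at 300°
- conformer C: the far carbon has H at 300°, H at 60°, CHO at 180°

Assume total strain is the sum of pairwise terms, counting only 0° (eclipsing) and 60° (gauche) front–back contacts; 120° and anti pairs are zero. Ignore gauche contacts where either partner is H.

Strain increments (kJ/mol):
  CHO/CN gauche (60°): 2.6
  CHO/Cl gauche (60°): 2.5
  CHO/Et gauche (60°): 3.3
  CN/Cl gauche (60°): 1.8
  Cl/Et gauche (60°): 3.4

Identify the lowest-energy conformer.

A (staggered): Cl–CHO gauche; 2.5 = 2.5 kJ/mol.
B (staggered): CN–CHO gauche; 2.6 = 2.6 kJ/mol.
C (staggered): Cl–CHO gauche, CN–CHO gauche; 2.5 + 2.6 = 5.1 kJ/mol.
A has the lowest total (2.5 kJ/mol).

A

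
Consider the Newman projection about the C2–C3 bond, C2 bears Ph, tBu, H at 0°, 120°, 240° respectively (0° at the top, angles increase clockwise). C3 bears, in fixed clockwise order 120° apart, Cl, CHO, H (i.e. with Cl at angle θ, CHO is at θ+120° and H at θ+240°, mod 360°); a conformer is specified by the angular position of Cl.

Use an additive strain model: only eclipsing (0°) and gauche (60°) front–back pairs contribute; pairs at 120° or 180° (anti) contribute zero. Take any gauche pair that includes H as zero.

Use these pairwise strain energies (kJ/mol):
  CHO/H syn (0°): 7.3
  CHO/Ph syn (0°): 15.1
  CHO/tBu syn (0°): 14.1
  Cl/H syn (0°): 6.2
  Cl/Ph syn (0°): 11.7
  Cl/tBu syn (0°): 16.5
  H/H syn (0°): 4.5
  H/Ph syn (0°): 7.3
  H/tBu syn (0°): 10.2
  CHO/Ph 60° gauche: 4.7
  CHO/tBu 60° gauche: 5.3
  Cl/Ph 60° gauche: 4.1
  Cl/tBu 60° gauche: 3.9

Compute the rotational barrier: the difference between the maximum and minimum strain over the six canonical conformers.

22.9 kJ/mol

Cl at 0° (eclipsed): Ph–Cl eclipsed, tBu–CHO eclipsed, H–H eclipsed; 11.7 + 14.1 + 4.5 = 30.3 kJ/mol.
Cl at 60° (staggered): Ph–Cl gauche, tBu–Cl gauche, tBu–CHO gauche; 4.1 + 3.9 + 5.3 = 13.3 kJ/mol.
Cl at 120° (eclipsed): Ph–H eclipsed, tBu–Cl eclipsed, H–CHO eclipsed; 7.3 + 16.5 + 7.3 = 31.1 kJ/mol.
Cl at 180° (staggered): Ph–CHO gauche, tBu–Cl gauche; 4.7 + 3.9 = 8.6 kJ/mol.
Cl at 240° (eclipsed): Ph–CHO eclipsed, tBu–H eclipsed, H–Cl eclipsed; 15.1 + 10.2 + 6.2 = 31.5 kJ/mol.
Cl at 300° (staggered): Ph–Cl gauche, Ph–CHO gauche, tBu–CHO gauche; 4.1 + 4.7 + 5.3 = 14.1 kJ/mol.
Max at 240° (31.5 kJ/mol), min at 180° (8.6 kJ/mol); barrier = 22.9 kJ/mol.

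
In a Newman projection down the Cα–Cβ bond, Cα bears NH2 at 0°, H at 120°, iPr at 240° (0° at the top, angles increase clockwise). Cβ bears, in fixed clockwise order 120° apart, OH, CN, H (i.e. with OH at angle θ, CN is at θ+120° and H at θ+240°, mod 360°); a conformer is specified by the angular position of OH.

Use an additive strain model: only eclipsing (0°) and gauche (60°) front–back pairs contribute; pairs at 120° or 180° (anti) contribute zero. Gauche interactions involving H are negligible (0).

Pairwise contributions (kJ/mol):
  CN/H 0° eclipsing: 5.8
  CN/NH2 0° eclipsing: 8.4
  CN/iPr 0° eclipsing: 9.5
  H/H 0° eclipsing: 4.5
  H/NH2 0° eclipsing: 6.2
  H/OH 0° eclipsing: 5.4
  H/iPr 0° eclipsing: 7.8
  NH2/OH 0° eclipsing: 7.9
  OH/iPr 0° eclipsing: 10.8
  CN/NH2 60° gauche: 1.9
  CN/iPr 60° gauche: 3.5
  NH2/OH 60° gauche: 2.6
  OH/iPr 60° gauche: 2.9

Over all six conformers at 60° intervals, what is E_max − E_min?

OH at 0° (eclipsed): NH2(0°)/OH(0°) eclipsed 7.9; H(120°)/CN(120°) eclipsed 5.8; iPr(240°)/H(240°) eclipsed 7.8 → 21.5 kJ/mol.
OH at 60° (staggered): NH2(0°)/OH(60°) gauche 2.6; iPr(240°)/CN(180°) gauche 3.5 → 6.1 kJ/mol.
OH at 120° (eclipsed): NH2(0°)/H(0°) eclipsed 6.2; H(120°)/OH(120°) eclipsed 5.4; iPr(240°)/CN(240°) eclipsed 9.5 → 21.1 kJ/mol.
OH at 180° (staggered): NH2(0°)/CN(300°) gauche 1.9; iPr(240°)/OH(180°) gauche 2.9; iPr(240°)/CN(300°) gauche 3.5 → 8.3 kJ/mol.
OH at 240° (eclipsed): NH2(0°)/CN(0°) eclipsed 8.4; H(120°)/H(120°) eclipsed 4.5; iPr(240°)/OH(240°) eclipsed 10.8 → 23.7 kJ/mol.
OH at 300° (staggered): NH2(0°)/OH(300°) gauche 2.6; NH2(0°)/CN(60°) gauche 1.9; iPr(240°)/OH(300°) gauche 2.9 → 7.4 kJ/mol.
Max at 240° (23.7 kJ/mol), min at 60° (6.1 kJ/mol); barrier = 17.6 kJ/mol.

17.6 kJ/mol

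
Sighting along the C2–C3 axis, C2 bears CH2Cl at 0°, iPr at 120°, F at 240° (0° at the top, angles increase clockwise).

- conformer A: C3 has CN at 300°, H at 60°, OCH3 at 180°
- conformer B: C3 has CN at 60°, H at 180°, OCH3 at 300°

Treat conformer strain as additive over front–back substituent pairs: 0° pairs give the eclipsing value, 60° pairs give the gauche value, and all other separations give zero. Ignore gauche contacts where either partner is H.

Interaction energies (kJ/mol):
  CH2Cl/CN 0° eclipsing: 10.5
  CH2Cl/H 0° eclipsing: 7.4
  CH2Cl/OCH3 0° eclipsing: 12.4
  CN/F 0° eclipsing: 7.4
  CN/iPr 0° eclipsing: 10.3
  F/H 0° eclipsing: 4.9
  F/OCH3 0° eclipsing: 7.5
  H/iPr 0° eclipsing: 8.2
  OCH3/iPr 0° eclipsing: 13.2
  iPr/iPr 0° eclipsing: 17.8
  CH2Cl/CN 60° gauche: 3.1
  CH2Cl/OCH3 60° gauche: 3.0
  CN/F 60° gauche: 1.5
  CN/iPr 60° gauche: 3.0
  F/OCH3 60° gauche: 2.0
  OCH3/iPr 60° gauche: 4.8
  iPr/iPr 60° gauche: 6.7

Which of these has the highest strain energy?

A

A (staggered): CH2Cl–CN gauche, iPr–OCH3 gauche, F–CN gauche, F–OCH3 gauche; 3.1 + 4.8 + 1.5 + 2.0 = 11.4 kJ/mol.
B (staggered): CH2Cl–CN gauche, CH2Cl–OCH3 gauche, iPr–CN gauche, F–OCH3 gauche; 3.1 + 3.0 + 3.0 + 2.0 = 11.1 kJ/mol.
A has the highest total (11.4 kJ/mol).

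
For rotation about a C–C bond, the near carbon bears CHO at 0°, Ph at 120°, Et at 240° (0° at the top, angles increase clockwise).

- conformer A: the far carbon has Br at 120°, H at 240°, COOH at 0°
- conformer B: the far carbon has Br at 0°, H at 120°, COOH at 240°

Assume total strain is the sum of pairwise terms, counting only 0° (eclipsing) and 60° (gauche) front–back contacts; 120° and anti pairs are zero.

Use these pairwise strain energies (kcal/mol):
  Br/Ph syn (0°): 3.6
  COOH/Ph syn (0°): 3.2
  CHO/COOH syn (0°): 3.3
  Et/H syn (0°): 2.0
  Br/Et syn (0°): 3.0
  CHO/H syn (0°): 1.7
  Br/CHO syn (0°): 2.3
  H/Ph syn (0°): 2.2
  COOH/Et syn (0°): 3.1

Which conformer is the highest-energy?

A (eclipsed): CHO–COOH eclipsed, Ph–Br eclipsed, Et–H eclipsed; 3.3 + 3.6 + 2.0 = 8.9 kcal/mol.
B (eclipsed): CHO–Br eclipsed, Ph–H eclipsed, Et–COOH eclipsed; 2.3 + 2.2 + 3.1 = 7.6 kcal/mol.
A has the highest total (8.9 kcal/mol).

A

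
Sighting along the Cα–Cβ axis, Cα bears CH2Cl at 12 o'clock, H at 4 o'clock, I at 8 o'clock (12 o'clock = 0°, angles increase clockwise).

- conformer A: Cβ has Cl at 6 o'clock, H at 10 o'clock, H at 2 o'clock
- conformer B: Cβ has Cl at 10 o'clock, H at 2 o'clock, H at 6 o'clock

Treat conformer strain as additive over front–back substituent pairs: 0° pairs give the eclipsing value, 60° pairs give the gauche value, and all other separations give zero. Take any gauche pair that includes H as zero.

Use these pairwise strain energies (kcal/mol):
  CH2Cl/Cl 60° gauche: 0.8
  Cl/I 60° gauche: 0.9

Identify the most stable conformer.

A

A (staggered): I–Cl gauche; 0.9 = 0.9 kcal/mol.
B (staggered): CH2Cl–Cl gauche, I–Cl gauche; 0.8 + 0.9 = 1.7 kcal/mol.
A has the lowest total (0.9 kcal/mol).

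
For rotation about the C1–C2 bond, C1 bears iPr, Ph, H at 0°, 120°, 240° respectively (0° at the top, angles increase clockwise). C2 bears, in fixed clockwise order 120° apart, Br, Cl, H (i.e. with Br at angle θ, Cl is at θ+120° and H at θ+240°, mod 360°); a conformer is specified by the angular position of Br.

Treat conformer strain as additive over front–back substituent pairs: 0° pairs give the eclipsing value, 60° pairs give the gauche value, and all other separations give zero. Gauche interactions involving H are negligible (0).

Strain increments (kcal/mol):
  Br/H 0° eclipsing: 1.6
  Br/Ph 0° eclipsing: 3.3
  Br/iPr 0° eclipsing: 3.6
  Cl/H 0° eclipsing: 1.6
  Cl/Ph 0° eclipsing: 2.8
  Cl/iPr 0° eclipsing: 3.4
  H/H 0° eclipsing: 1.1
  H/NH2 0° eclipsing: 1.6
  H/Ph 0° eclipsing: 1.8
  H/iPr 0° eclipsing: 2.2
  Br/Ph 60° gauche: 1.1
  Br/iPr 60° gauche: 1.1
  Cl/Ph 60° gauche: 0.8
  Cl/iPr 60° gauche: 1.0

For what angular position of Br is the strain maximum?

Br at 0° (eclipsed): iPr(0°)/Br(0°) eclipsed 3.6; Ph(120°)/Cl(120°) eclipsed 2.8; H(240°)/H(240°) eclipsed 1.1 → 7.5 kcal/mol.
Br at 60° (staggered): iPr(0°)/Br(60°) gauche 1.1; Ph(120°)/Br(60°) gauche 1.1; Ph(120°)/Cl(180°) gauche 0.8 → 3.0 kcal/mol.
Br at 120° (eclipsed): iPr(0°)/H(0°) eclipsed 2.2; Ph(120°)/Br(120°) eclipsed 3.3; H(240°)/Cl(240°) eclipsed 1.6 → 7.1 kcal/mol.
Br at 180° (staggered): iPr(0°)/Cl(300°) gauche 1.0; Ph(120°)/Br(180°) gauche 1.1 → 2.1 kcal/mol.
Br at 240° (eclipsed): iPr(0°)/Cl(0°) eclipsed 3.4; Ph(120°)/H(120°) eclipsed 1.8; H(240°)/Br(240°) eclipsed 1.6 → 6.8 kcal/mol.
Br at 300° (staggered): iPr(0°)/Br(300°) gauche 1.1; iPr(0°)/Cl(60°) gauche 1.0; Ph(120°)/Cl(60°) gauche 0.8 → 2.9 kcal/mol.
The maximum (7.5 kcal/mol) occurs with Br at 0°.

0°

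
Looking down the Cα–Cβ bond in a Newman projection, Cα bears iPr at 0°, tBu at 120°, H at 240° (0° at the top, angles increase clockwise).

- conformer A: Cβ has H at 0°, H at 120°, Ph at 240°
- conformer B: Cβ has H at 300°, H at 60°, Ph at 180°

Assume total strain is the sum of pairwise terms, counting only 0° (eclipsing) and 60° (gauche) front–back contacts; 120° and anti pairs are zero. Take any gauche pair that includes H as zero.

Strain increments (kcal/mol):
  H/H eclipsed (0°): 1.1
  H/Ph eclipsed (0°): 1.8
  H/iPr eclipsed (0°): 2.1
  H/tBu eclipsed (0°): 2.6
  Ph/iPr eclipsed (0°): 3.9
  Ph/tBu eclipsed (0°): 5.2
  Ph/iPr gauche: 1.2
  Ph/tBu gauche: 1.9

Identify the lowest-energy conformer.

B

A (eclipsed): iPr(0°)/H(0°) eclipsed 2.1; tBu(120°)/H(120°) eclipsed 2.6; H(240°)/Ph(240°) eclipsed 1.8 → 6.5 kcal/mol.
B (staggered): tBu(120°)/Ph(180°) gauche 1.9 → 1.9 kcal/mol.
B has the lowest total (1.9 kcal/mol).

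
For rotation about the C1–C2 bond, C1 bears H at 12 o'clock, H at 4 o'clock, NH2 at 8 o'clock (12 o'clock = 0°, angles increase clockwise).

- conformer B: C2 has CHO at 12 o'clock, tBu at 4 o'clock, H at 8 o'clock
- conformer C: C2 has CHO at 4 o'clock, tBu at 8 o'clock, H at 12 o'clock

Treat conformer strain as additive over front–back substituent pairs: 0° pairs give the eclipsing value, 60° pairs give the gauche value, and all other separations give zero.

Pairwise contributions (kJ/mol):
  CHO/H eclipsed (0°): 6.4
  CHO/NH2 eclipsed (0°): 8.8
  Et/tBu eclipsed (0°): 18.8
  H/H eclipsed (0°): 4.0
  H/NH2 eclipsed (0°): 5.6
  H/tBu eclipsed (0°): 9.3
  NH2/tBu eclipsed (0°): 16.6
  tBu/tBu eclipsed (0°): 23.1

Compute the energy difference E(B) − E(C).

-5.7 kJ/mol

B (eclipsed): H(0°)/CHO(0°) eclipsed 6.4; H(120°)/tBu(120°) eclipsed 9.3; NH2(240°)/H(240°) eclipsed 5.6 → 21.3 kJ/mol.
C (eclipsed): H(0°)/H(0°) eclipsed 4.0; H(120°)/CHO(120°) eclipsed 6.4; NH2(240°)/tBu(240°) eclipsed 16.6 → 27.0 kJ/mol.
E(B) − E(C) = 21.3 − 27.0 = -5.7 kJ/mol.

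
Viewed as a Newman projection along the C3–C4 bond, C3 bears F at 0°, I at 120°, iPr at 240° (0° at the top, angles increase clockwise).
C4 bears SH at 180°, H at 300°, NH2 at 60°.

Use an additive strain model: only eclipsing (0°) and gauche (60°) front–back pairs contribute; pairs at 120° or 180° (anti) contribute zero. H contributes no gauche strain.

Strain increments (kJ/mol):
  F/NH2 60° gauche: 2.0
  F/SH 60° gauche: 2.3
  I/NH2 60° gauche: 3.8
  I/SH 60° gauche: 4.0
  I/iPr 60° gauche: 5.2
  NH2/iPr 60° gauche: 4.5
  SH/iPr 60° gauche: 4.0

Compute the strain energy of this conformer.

13.8 kJ/mol

This conformer (staggered): F–NH2 gauche, I–SH gauche, I–NH2 gauche, iPr–SH gauche; 2.0 + 4.0 + 3.8 + 4.0 = 13.8 kJ/mol.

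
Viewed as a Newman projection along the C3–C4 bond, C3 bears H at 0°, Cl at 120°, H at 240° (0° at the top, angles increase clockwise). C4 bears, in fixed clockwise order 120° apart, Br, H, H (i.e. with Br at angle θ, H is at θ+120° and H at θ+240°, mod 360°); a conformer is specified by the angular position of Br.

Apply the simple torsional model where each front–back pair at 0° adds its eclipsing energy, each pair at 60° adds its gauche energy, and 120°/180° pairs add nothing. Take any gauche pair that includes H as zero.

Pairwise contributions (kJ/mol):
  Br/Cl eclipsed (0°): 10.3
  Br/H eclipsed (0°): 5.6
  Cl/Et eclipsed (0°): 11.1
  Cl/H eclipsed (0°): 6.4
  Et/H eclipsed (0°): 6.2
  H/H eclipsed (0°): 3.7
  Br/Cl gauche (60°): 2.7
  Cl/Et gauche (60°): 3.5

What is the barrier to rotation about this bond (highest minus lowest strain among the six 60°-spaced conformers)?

Br at 0° is eclipsed. H at 0° is eclipsed with Br at 0° (5.6); Cl at 120° is eclipsed with H at 120° (6.4); H at 240° is eclipsed with H at 240° (3.7). Total 15.7 kJ/mol.
Br at 60° is staggered. Cl at 120° is gauche with Br at 60° (2.7). Total 2.7 kJ/mol.
Br at 120° is eclipsed. H at 0° is eclipsed with H at 0° (3.7); Cl at 120° is eclipsed with Br at 120° (10.3); H at 240° is eclipsed with H at 240° (3.7). Total 17.7 kJ/mol.
Br at 180° is staggered. Cl at 120° is gauche with Br at 180° (2.7). Total 2.7 kJ/mol.
Br at 240° is eclipsed. H at 0° is eclipsed with H at 0° (3.7); Cl at 120° is eclipsed with H at 120° (6.4); H at 240° is eclipsed with Br at 240° (5.6). Total 15.7 kJ/mol.
Br at 300° (staggered): no non-H gauche contacts → 0.0 kJ/mol.
Max at 120° (17.7 kJ/mol), min at 300° (0.0 kJ/mol); barrier = 17.7 kJ/mol.

17.7 kJ/mol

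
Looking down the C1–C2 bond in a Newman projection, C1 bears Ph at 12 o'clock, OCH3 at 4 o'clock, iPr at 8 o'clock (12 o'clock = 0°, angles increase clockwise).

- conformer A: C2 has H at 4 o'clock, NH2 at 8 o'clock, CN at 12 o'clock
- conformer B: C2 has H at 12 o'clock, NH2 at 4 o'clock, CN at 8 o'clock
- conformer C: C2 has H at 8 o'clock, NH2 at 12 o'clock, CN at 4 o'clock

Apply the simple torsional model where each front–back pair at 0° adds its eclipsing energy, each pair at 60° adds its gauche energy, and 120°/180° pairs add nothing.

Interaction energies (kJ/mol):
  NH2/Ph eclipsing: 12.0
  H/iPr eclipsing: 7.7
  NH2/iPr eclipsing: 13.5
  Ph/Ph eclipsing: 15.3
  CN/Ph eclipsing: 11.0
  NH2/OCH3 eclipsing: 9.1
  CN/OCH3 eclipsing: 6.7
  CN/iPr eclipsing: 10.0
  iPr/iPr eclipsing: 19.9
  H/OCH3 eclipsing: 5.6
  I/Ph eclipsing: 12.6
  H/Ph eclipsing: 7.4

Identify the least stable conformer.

A

A (eclipsed): Ph–CN eclipsed, OCH3–H eclipsed, iPr–NH2 eclipsed; 11.0 + 5.6 + 13.5 = 30.1 kJ/mol.
B (eclipsed): Ph–H eclipsed, OCH3–NH2 eclipsed, iPr–CN eclipsed; 7.4 + 9.1 + 10.0 = 26.5 kJ/mol.
C (eclipsed): Ph–NH2 eclipsed, OCH3–CN eclipsed, iPr–H eclipsed; 12.0 + 6.7 + 7.7 = 26.4 kJ/mol.
A has the highest total (30.1 kJ/mol).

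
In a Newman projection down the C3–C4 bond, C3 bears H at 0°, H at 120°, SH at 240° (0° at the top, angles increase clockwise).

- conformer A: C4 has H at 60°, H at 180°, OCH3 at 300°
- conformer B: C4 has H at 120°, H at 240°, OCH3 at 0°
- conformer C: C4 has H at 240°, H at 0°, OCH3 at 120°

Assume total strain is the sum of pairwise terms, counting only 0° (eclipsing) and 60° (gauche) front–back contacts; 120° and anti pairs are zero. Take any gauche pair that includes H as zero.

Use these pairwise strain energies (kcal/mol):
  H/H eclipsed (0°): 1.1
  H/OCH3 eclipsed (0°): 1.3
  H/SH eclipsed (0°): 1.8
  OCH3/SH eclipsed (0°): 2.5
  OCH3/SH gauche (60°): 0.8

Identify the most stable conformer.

A

A (staggered): SH–OCH3 gauche; 0.8 = 0.8 kcal/mol.
B (eclipsed): H–OCH3 eclipsed, H–H eclipsed, SH–H eclipsed; 1.3 + 1.1 + 1.8 = 4.2 kcal/mol.
C (eclipsed): H–H eclipsed, H–OCH3 eclipsed, SH–H eclipsed; 1.1 + 1.3 + 1.8 = 4.2 kcal/mol.
A has the lowest total (0.8 kcal/mol).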